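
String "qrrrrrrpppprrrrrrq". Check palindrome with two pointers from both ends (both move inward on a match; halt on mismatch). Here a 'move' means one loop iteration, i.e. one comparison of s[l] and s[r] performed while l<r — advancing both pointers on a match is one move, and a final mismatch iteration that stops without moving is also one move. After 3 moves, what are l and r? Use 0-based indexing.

[0,17] 'q'=='q' → l++,r--
[1,16] 'r'=='r' → l++,r--
[2,15] 'r'=='r' → l++,r--

l=3, r=14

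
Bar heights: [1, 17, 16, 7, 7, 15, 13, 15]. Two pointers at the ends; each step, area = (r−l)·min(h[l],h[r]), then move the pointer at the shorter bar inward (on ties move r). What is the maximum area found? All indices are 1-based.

max area = 90

l=1 r=8: min(1,15)*7=7 best=7 *, l++
l=2 r=8: min(17,15)*6=90 best=90 *, r--
l=2 r=7: min(17,13)*5=65 best=90, r--
l=2 r=6: min(17,15)*4=60 best=90, r--
l=2 r=5: min(17,7)*3=21 best=90, r--
l=2 r=4: min(17,7)*2=14 best=90, r--
l=2 r=3: min(17,16)*1=16 best=90, r--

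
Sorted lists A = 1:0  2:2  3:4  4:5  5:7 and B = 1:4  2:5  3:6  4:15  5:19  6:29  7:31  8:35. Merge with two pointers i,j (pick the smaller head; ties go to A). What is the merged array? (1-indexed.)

i=1 j=1: A[i]=0<=B[j]=4 take 0, i++
i=2 j=1: A[i]=2<=B[j]=4 take 2, i++
i=3 j=1: A[i]=4<=B[j]=4 take 4, i++
i=4 j=1: A[i]=5>B[j]=4 take 4, j++
i=4 j=2: A[i]=5<=B[j]=5 take 5, i++
i=5 j=2: A[i]=7>B[j]=5 take 5, j++
i=5 j=3: A[i]=7>B[j]=6 take 6, j++
i=5 j=4: A[i]=7<=B[j]=15 take 7, i++
i=6 j=4: A done, take B[j]=15, j++
i=6 j=5: A done, take B[j]=19, j++
i=6 j=6: A done, take B[j]=29, j++
i=6 j=7: A done, take B[j]=31, j++
i=6 j=8: A done, take B[j]=35, j++

[0, 2, 4, 4, 5, 5, 6, 7, 15, 19, 29, 31, 35]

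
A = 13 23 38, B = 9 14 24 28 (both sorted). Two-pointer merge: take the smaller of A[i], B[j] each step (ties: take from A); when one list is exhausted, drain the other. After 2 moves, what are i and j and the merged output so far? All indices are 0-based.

i=1, j=1, merged so far=[9, 13]

[i=0,j=0] A[i]=13>B[j]=9 take 9 → j++
[i=0,j=1] A[i]=13<=B[j]=14 take 13 → i++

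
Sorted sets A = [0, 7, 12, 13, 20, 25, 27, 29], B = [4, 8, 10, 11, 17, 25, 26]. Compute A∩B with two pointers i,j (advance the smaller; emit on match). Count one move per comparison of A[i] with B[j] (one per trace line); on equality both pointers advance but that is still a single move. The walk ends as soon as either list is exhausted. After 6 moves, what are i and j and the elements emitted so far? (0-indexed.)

i=2, j=4, emitted=[]

i=0 j=0: 0<4, i++
i=1 j=0: 7>4, j++
i=1 j=1: 7<8, i++
i=2 j=1: 12>8, j++
i=2 j=2: 12>10, j++
i=2 j=3: 12>11, j++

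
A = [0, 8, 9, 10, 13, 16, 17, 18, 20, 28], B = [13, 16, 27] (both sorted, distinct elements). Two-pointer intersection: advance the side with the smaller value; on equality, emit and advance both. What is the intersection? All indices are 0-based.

i=0 j=0: 0<13, i++
i=1 j=0: 8<13, i++
i=2 j=0: 9<13, i++
i=3 j=0: 10<13, i++
i=4 j=0: 13==13 emit, i++,j++
i=5 j=1: 16==16 emit, i++,j++
i=6 j=2: 17<27, i++
i=7 j=2: 18<27, i++
i=8 j=2: 20<27, i++
i=9 j=2: 28>27, j++

intersection = [13, 16]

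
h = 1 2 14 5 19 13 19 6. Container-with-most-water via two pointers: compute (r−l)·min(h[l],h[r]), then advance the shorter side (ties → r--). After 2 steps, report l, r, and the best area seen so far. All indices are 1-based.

l=3, r=8, best area=12

[1,8] min(1,6)*7=7 best=7 * → l++
[2,8] min(2,6)*6=12 best=12 * → l++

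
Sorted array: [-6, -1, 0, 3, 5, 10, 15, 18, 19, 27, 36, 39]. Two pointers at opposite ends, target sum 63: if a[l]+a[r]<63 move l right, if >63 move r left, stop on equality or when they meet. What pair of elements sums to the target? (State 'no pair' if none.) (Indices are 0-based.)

(27, 36)

[0,11] -6+39=33 <63 → l++
[1,11] -1+39=38 <63 → l++
[2,11] 0+39=39 <63 → l++
[3,11] 3+39=42 <63 → l++
[4,11] 5+39=44 <63 → l++
[5,11] 10+39=49 <63 → l++
[6,11] 15+39=54 <63 → l++
[7,11] 18+39=57 <63 → l++
[8,11] 19+39=58 <63 → l++
[9,11] 27+39=66 >63 → r--
[9,10] 27+36=63 → found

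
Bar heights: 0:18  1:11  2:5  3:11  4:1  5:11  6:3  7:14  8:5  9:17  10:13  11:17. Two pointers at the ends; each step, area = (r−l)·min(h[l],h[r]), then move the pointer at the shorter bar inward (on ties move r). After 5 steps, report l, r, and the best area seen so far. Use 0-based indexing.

l=0, r=6, best area=187

l=0 r=11: min(18,17)*11=187 best=187 *, r--
l=0 r=10: min(18,13)*10=130 best=187, r--
l=0 r=9: min(18,17)*9=153 best=187, r--
l=0 r=8: min(18,5)*8=40 best=187, r--
l=0 r=7: min(18,14)*7=98 best=187, r--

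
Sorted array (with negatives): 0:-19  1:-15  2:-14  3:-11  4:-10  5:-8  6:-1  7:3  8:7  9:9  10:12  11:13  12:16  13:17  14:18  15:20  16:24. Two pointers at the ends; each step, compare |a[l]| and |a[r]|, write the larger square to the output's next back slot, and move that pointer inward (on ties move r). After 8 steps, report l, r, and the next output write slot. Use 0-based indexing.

l=0 r=16: |-19|<=|24| out[16]=576, r--
l=0 r=15: |-19|<=|20| out[15]=400, r--
l=0 r=14: |-19|>|18| out[14]=361, l++
l=1 r=14: |-15|<=|18| out[13]=324, r--
l=1 r=13: |-15|<=|17| out[12]=289, r--
l=1 r=12: |-15|<=|16| out[11]=256, r--
l=1 r=11: |-15|>|13| out[10]=225, l++
l=2 r=11: |-14|>|13| out[9]=196, l++

l=3, r=11, next write slot=8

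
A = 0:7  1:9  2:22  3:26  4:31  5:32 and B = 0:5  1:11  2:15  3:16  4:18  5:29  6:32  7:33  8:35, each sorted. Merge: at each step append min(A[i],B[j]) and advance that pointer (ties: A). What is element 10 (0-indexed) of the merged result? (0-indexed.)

[i=0,j=0] A[i]=7>B[j]=5 take 5 → j++
[i=0,j=1] A[i]=7<=B[j]=11 take 7 → i++
[i=1,j=1] A[i]=9<=B[j]=11 take 9 → i++
[i=2,j=1] A[i]=22>B[j]=11 take 11 → j++
[i=2,j=2] A[i]=22>B[j]=15 take 15 → j++
[i=2,j=3] A[i]=22>B[j]=16 take 16 → j++
[i=2,j=4] A[i]=22>B[j]=18 take 18 → j++
[i=2,j=5] A[i]=22<=B[j]=29 take 22 → i++
[i=3,j=5] A[i]=26<=B[j]=29 take 26 → i++
[i=4,j=5] A[i]=31>B[j]=29 take 29 → j++
[i=4,j=6] A[i]=31<=B[j]=32 take 31 → i++
[i=5,j=6] A[i]=32<=B[j]=32 take 32 → i++
[i=6,j=6] A done, take B[j]=32 → j++
[i=6,j=7] A done, take B[j]=33 → j++
[i=6,j=8] A done, take B[j]=35 → j++

merged[10] = 31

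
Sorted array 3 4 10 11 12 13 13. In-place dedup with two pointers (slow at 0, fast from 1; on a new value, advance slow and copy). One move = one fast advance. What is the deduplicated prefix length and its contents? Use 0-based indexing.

(s=0,f=1) a[fast]=4≠a[slow]=3 write a[1]=4 → slow++,fast++
(s=1,f=2) a[fast]=10≠a[slow]=4 write a[2]=10 → slow++,fast++
(s=2,f=3) a[fast]=11≠a[slow]=10 write a[3]=11 → slow++,fast++
(s=3,f=4) a[fast]=12≠a[slow]=11 write a[4]=12 → slow++,fast++
(s=4,f=5) a[fast]=13≠a[slow]=12 write a[5]=13 → slow++,fast++
(s=5,f=6) a[fast]=13=a[slow] dup → fast++

length 6; prefix = [3, 4, 10, 11, 12, 13]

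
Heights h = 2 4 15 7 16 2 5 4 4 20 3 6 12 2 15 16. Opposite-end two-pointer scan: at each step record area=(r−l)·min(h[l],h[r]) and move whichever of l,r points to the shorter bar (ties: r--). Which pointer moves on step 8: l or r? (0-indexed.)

r

[0,15] min(2,16)*15=30 best=30 * → l++
[1,15] min(4,16)*14=56 best=56 * → l++
[2,15] min(15,16)*13=195 best=195 * → l++
[3,15] min(7,16)*12=84 best=195 → l++
[4,15] min(16,16)*11=176 best=195 → r--
[4,14] min(16,15)*10=150 best=195 → r--
[4,13] min(16,2)*9=18 best=195 → r--
[4,12] min(16,12)*8=96 best=195 → r--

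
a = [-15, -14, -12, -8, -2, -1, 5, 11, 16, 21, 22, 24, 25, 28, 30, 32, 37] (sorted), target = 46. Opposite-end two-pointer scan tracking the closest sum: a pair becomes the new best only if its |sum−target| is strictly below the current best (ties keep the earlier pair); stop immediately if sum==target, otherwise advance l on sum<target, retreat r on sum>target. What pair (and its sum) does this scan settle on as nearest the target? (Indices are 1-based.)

pair (16, 30) with sum 46 (|Δ|=0)

[1,17] -15+37=22 d=24 * → l++
[2,17] -14+37=23 d=23 * → l++
[3,17] -12+37=25 d=21 * → l++
[4,17] -8+37=29 d=17 * → l++
[5,17] -2+37=35 d=11 * → l++
[6,17] -1+37=36 d=10 * → l++
[7,17] 5+37=42 d=4 * → l++
[8,17] 11+37=48 d=2 * → r--
[8,16] 11+32=43 d=3 → l++
[9,16] 16+32=48 d=2 → r--
[9,15] 16+30=46 d=0 * → stop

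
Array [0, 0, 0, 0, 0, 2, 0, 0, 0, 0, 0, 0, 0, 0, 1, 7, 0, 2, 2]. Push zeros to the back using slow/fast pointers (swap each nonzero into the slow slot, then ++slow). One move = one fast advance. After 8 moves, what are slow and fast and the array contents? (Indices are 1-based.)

(s=1,f=1) a[fast]=0 → fast++
(s=1,f=2) a[fast]=0 → fast++
(s=1,f=3) a[fast]=0 → fast++
(s=1,f=4) a[fast]=0 → fast++
(s=1,f=5) a[fast]=0 → fast++
(s=1,f=6) a[fast]=2≠0 swap→a[1]=2 → slow++,fast++
(s=2,f=7) a[fast]=0 → fast++
(s=2,f=8) a[fast]=0 → fast++

slow=2, fast=9, a=[2, 0, 0, 0, 0, 0, 0, 0, 0, 0, 0, 0, 0, 0, 1, 7, 0, 2, 2]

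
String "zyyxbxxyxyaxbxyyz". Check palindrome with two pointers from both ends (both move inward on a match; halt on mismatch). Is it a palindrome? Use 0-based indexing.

l=0 r=16: 'z'=='z', l++,r--
l=1 r=15: 'y'=='y', l++,r--
l=2 r=14: 'y'=='y', l++,r--
l=3 r=13: 'x'=='x', l++,r--
l=4 r=12: 'b'=='b', l++,r--
l=5 r=11: 'x'=='x', l++,r--
l=6 r=10: 'x'!='a', stop

not a palindrome (mismatch at 6,10)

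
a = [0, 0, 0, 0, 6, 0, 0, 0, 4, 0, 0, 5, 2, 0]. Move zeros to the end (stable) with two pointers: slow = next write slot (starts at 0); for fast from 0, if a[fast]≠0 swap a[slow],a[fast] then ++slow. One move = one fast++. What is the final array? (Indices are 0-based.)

slow=0 fast=0: a[fast]=0, fast++
slow=0 fast=1: a[fast]=0, fast++
slow=0 fast=2: a[fast]=0, fast++
slow=0 fast=3: a[fast]=0, fast++
slow=0 fast=4: a[fast]=6≠0 swap→a[0]=6, slow++,fast++
slow=1 fast=5: a[fast]=0, fast++
slow=1 fast=6: a[fast]=0, fast++
slow=1 fast=7: a[fast]=0, fast++
slow=1 fast=8: a[fast]=4≠0 swap→a[1]=4, slow++,fast++
slow=2 fast=9: a[fast]=0, fast++
slow=2 fast=10: a[fast]=0, fast++
slow=2 fast=11: a[fast]=5≠0 swap→a[2]=5, slow++,fast++
slow=3 fast=12: a[fast]=2≠0 swap→a[3]=2, slow++,fast++
slow=4 fast=13: a[fast]=0, fast++

[6, 4, 5, 2, 0, 0, 0, 0, 0, 0, 0, 0, 0, 0]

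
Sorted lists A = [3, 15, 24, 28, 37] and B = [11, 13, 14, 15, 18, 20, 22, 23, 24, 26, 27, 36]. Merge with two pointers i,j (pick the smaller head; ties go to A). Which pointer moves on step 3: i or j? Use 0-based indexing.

i=0 j=0: A[i]=3<=B[j]=11 take 3, i++
i=1 j=0: A[i]=15>B[j]=11 take 11, j++
i=1 j=1: A[i]=15>B[j]=13 take 13, j++

j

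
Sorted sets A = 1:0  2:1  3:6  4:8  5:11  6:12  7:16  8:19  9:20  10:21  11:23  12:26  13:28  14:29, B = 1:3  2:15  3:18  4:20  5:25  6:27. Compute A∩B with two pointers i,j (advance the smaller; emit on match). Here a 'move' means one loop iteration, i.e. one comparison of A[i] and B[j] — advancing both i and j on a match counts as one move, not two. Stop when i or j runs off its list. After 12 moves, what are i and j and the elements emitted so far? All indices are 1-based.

i=10, j=5, emitted=[20]

i=1 j=1: 0<3, i++
i=2 j=1: 1<3, i++
i=3 j=1: 6>3, j++
i=3 j=2: 6<15, i++
i=4 j=2: 8<15, i++
i=5 j=2: 11<15, i++
i=6 j=2: 12<15, i++
i=7 j=2: 16>15, j++
i=7 j=3: 16<18, i++
i=8 j=3: 19>18, j++
i=8 j=4: 19<20, i++
i=9 j=4: 20==20 emit, i++,j++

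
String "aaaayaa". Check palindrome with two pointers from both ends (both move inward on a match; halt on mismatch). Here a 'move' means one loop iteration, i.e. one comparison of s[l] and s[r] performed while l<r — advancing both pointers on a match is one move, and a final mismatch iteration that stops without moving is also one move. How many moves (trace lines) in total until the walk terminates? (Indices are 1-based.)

l=1 r=7: 'a'=='a', l++,r--
l=2 r=6: 'a'=='a', l++,r--
l=3 r=5: 'a'!='y', stop

3 moves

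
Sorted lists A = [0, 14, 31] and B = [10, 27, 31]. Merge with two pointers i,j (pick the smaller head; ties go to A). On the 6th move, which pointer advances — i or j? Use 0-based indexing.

[i=0,j=0] A[i]=0<=B[j]=10 take 0 → i++
[i=1,j=0] A[i]=14>B[j]=10 take 10 → j++
[i=1,j=1] A[i]=14<=B[j]=27 take 14 → i++
[i=2,j=1] A[i]=31>B[j]=27 take 27 → j++
[i=2,j=2] A[i]=31<=B[j]=31 take 31 → i++
[i=3,j=2] A done, take B[j]=31 → j++

j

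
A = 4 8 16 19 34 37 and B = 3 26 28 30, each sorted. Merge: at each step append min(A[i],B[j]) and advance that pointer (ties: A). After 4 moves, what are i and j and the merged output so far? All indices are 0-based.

i=3, j=1, merged so far=[3, 4, 8, 16]

i=0 j=0: A[i]=4>B[j]=3 take 3, j++
i=0 j=1: A[i]=4<=B[j]=26 take 4, i++
i=1 j=1: A[i]=8<=B[j]=26 take 8, i++
i=2 j=1: A[i]=16<=B[j]=26 take 16, i++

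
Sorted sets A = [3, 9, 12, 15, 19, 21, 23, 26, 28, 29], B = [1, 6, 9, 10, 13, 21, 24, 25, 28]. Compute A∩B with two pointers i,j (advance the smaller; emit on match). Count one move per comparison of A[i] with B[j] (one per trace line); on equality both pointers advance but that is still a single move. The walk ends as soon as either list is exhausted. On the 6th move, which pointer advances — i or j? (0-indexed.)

i

i=0 j=0: 3>1, j++
i=0 j=1: 3<6, i++
i=1 j=1: 9>6, j++
i=1 j=2: 9==9 emit, i++,j++
i=2 j=3: 12>10, j++
i=2 j=4: 12<13, i++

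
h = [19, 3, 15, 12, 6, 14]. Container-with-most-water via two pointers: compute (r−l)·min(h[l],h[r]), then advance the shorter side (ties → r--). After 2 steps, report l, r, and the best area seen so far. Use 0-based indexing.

l=0, r=3, best area=70

[0,5] min(19,14)*5=70 best=70 * → r--
[0,4] min(19,6)*4=24 best=70 → r--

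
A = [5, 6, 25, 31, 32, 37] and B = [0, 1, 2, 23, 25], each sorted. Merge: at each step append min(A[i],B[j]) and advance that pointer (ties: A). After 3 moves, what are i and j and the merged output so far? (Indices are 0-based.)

i=0, j=3, merged so far=[0, 1, 2]

i=0 j=0: A[i]=5>B[j]=0 take 0, j++
i=0 j=1: A[i]=5>B[j]=1 take 1, j++
i=0 j=2: A[i]=5>B[j]=2 take 2, j++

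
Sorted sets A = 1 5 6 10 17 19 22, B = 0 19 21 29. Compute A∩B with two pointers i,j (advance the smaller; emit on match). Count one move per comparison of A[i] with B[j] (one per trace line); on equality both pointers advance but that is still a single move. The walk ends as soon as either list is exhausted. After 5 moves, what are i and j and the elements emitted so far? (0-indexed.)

i=4, j=1, emitted=[]

[i=0,j=0] 1>0 → j++
[i=0,j=1] 1<19 → i++
[i=1,j=1] 5<19 → i++
[i=2,j=1] 6<19 → i++
[i=3,j=1] 10<19 → i++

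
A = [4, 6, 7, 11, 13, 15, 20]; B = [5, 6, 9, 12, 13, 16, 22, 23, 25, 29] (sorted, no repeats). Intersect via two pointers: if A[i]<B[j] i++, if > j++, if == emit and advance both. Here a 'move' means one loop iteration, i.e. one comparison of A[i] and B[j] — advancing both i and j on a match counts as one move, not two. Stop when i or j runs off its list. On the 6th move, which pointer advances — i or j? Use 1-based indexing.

[i=1,j=1] 4<5 → i++
[i=2,j=1] 6>5 → j++
[i=2,j=2] 6==6 emit → i++,j++
[i=3,j=3] 7<9 → i++
[i=4,j=3] 11>9 → j++
[i=4,j=4] 11<12 → i++

i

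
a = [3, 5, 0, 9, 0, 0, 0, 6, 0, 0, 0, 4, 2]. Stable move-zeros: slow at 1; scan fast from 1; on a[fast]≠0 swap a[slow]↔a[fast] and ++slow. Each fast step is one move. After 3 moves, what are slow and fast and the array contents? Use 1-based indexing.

(s=1,f=1) a[fast]=3≠0 swap→a[1]=3 → slow++,fast++
(s=2,f=2) a[fast]=5≠0 swap→a[2]=5 → slow++,fast++
(s=3,f=3) a[fast]=0 → fast++

slow=3, fast=4, a=[3, 5, 0, 9, 0, 0, 0, 6, 0, 0, 0, 4, 2]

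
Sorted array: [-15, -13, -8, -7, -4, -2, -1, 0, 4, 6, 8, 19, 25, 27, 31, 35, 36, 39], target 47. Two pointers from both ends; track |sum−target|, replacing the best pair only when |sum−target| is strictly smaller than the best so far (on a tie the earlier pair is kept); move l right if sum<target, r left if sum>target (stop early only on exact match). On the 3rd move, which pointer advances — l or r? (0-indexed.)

[0,17] -15+39=24 d=23 * → l++
[1,17] -13+39=26 d=21 * → l++
[2,17] -8+39=31 d=16 * → l++

l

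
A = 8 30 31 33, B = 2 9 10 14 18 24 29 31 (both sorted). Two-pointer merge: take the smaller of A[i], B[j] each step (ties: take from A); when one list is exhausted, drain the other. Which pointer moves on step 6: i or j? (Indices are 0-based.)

[i=0,j=0] A[i]=8>B[j]=2 take 2 → j++
[i=0,j=1] A[i]=8<=B[j]=9 take 8 → i++
[i=1,j=1] A[i]=30>B[j]=9 take 9 → j++
[i=1,j=2] A[i]=30>B[j]=10 take 10 → j++
[i=1,j=3] A[i]=30>B[j]=14 take 14 → j++
[i=1,j=4] A[i]=30>B[j]=18 take 18 → j++

j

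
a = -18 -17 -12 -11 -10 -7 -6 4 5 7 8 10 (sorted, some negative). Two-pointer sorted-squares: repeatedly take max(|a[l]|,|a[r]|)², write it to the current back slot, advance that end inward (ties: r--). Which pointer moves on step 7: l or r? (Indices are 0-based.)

[0,11] |-18|>|10| out[11]=324 → l++
[1,11] |-17|>|10| out[10]=289 → l++
[2,11] |-12|>|10| out[9]=144 → l++
[3,11] |-11|>|10| out[8]=121 → l++
[4,11] |-10|<=|10| out[7]=100 → r--
[4,10] |-10|>|8| out[6]=100 → l++
[5,10] |-7|<=|8| out[5]=64 → r--

r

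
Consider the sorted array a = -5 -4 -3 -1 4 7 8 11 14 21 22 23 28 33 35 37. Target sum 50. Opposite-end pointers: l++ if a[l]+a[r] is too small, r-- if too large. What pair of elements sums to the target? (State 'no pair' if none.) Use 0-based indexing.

[0,15] -5+37=32 <50 → l++
[1,15] -4+37=33 <50 → l++
[2,15] -3+37=34 <50 → l++
[3,15] -1+37=36 <50 → l++
[4,15] 4+37=41 <50 → l++
[5,15] 7+37=44 <50 → l++
[6,15] 8+37=45 <50 → l++
[7,15] 11+37=48 <50 → l++
[8,15] 14+37=51 >50 → r--
[8,14] 14+35=49 <50 → l++
[9,14] 21+35=56 >50 → r--
[9,13] 21+33=54 >50 → r--
[9,12] 21+28=49 <50 → l++
[10,12] 22+28=50 → found

(22, 28)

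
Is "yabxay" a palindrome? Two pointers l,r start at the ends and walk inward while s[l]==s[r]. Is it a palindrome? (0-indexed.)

[0,5] 'y'=='y' → l++,r--
[1,4] 'a'=='a' → l++,r--
[2,3] 'b'!='x' → stop

not a palindrome (mismatch at 2,3)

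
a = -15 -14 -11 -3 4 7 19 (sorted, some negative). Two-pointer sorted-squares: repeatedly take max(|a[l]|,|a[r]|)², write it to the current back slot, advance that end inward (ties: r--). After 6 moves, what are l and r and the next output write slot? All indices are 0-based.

l=0 r=6: |-15|<=|19| out[6]=361, r--
l=0 r=5: |-15|>|7| out[5]=225, l++
l=1 r=5: |-14|>|7| out[4]=196, l++
l=2 r=5: |-11|>|7| out[3]=121, l++
l=3 r=5: |-3|<=|7| out[2]=49, r--
l=3 r=4: |-3|<=|4| out[1]=16, r--

l=3, r=3, next write slot=0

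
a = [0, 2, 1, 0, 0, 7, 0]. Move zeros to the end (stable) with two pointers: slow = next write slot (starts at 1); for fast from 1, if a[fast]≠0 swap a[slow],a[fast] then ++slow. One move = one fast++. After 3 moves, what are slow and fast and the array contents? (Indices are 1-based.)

slow=1 fast=1: a[fast]=0, fast++
slow=1 fast=2: a[fast]=2≠0 swap→a[1]=2, slow++,fast++
slow=2 fast=3: a[fast]=1≠0 swap→a[2]=1, slow++,fast++

slow=3, fast=4, a=[2, 1, 0, 0, 0, 7, 0]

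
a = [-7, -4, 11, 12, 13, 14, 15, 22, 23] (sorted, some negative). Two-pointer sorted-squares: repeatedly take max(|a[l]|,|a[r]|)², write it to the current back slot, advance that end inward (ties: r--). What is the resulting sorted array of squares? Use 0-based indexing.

[16, 49, 121, 144, 169, 196, 225, 484, 529]

l=0 r=8: |-7|<=|23| out[8]=529, r--
l=0 r=7: |-7|<=|22| out[7]=484, r--
l=0 r=6: |-7|<=|15| out[6]=225, r--
l=0 r=5: |-7|<=|14| out[5]=196, r--
l=0 r=4: |-7|<=|13| out[4]=169, r--
l=0 r=3: |-7|<=|12| out[3]=144, r--
l=0 r=2: |-7|<=|11| out[2]=121, r--
l=0 r=1: |-7|>|-4| out[1]=49, l++
l=1 r=1: |-4|<=|-4| out[0]=16, r--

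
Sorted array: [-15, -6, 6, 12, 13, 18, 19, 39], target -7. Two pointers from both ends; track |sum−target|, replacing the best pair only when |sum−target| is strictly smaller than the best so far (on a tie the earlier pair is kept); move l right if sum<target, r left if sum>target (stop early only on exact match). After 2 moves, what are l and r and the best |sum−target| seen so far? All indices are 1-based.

l=1 r=8: -15+39=24 d=31 *, r--
l=1 r=7: -15+19=4 d=11 *, r--

l=1, r=6, best |Δ|=11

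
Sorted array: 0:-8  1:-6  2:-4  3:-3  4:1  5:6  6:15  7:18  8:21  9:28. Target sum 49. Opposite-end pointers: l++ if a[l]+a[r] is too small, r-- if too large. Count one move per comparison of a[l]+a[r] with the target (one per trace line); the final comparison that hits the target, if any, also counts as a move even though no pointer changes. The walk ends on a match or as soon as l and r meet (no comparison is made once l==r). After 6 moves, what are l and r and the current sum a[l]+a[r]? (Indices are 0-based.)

l=6, r=9, sum=43

[0,9] -8+28=20 <49 → l++
[1,9] -6+28=22 <49 → l++
[2,9] -4+28=24 <49 → l++
[3,9] -3+28=25 <49 → l++
[4,9] 1+28=29 <49 → l++
[5,9] 6+28=34 <49 → l++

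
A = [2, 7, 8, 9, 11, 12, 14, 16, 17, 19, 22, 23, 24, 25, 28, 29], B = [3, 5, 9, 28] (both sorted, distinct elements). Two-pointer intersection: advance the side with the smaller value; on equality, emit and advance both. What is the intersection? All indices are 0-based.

i=0 j=0: 2<3, i++
i=1 j=0: 7>3, j++
i=1 j=1: 7>5, j++
i=1 j=2: 7<9, i++
i=2 j=2: 8<9, i++
i=3 j=2: 9==9 emit, i++,j++
i=4 j=3: 11<28, i++
i=5 j=3: 12<28, i++
i=6 j=3: 14<28, i++
i=7 j=3: 16<28, i++
i=8 j=3: 17<28, i++
i=9 j=3: 19<28, i++
i=10 j=3: 22<28, i++
i=11 j=3: 23<28, i++
i=12 j=3: 24<28, i++
i=13 j=3: 25<28, i++
i=14 j=3: 28==28 emit, i++,j++

intersection = [9, 28]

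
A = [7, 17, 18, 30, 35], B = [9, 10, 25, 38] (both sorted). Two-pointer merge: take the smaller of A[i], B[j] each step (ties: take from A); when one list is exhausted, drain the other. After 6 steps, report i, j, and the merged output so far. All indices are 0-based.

i=3, j=3, merged so far=[7, 9, 10, 17, 18, 25]

i=0 j=0: A[i]=7<=B[j]=9 take 7, i++
i=1 j=0: A[i]=17>B[j]=9 take 9, j++
i=1 j=1: A[i]=17>B[j]=10 take 10, j++
i=1 j=2: A[i]=17<=B[j]=25 take 17, i++
i=2 j=2: A[i]=18<=B[j]=25 take 18, i++
i=3 j=2: A[i]=30>B[j]=25 take 25, j++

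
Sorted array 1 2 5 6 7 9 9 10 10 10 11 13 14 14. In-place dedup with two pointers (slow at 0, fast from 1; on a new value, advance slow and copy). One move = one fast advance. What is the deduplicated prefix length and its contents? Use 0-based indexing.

slow=0 fast=1: a[fast]=2≠a[slow]=1 write a[1]=2, slow++,fast++
slow=1 fast=2: a[fast]=5≠a[slow]=2 write a[2]=5, slow++,fast++
slow=2 fast=3: a[fast]=6≠a[slow]=5 write a[3]=6, slow++,fast++
slow=3 fast=4: a[fast]=7≠a[slow]=6 write a[4]=7, slow++,fast++
slow=4 fast=5: a[fast]=9≠a[slow]=7 write a[5]=9, slow++,fast++
slow=5 fast=6: a[fast]=9=a[slow] dup, fast++
slow=5 fast=7: a[fast]=10≠a[slow]=9 write a[6]=10, slow++,fast++
slow=6 fast=8: a[fast]=10=a[slow] dup, fast++
slow=6 fast=9: a[fast]=10=a[slow] dup, fast++
slow=6 fast=10: a[fast]=11≠a[slow]=10 write a[7]=11, slow++,fast++
slow=7 fast=11: a[fast]=13≠a[slow]=11 write a[8]=13, slow++,fast++
slow=8 fast=12: a[fast]=14≠a[slow]=13 write a[9]=14, slow++,fast++
slow=9 fast=13: a[fast]=14=a[slow] dup, fast++

length 10; prefix = [1, 2, 5, 6, 7, 9, 10, 11, 13, 14]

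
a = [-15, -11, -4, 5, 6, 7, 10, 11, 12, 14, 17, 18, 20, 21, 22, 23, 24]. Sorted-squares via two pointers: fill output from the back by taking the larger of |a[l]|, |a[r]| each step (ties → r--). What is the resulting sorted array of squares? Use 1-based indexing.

[16, 25, 36, 49, 100, 121, 121, 144, 196, 225, 289, 324, 400, 441, 484, 529, 576]

l=1 r=17: |-15|<=|24| out[17]=576, r--
l=1 r=16: |-15|<=|23| out[16]=529, r--
l=1 r=15: |-15|<=|22| out[15]=484, r--
l=1 r=14: |-15|<=|21| out[14]=441, r--
l=1 r=13: |-15|<=|20| out[13]=400, r--
l=1 r=12: |-15|<=|18| out[12]=324, r--
l=1 r=11: |-15|<=|17| out[11]=289, r--
l=1 r=10: |-15|>|14| out[10]=225, l++
l=2 r=10: |-11|<=|14| out[9]=196, r--
l=2 r=9: |-11|<=|12| out[8]=144, r--
l=2 r=8: |-11|<=|11| out[7]=121, r--
l=2 r=7: |-11|>|10| out[6]=121, l++
l=3 r=7: |-4|<=|10| out[5]=100, r--
l=3 r=6: |-4|<=|7| out[4]=49, r--
l=3 r=5: |-4|<=|6| out[3]=36, r--
l=3 r=4: |-4|<=|5| out[2]=25, r--
l=3 r=3: |-4|<=|-4| out[1]=16, r--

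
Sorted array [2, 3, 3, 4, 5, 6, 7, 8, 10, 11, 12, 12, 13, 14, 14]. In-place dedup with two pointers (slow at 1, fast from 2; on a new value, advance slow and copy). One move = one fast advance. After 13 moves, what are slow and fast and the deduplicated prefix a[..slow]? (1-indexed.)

slow=12, fast=15, prefix=[2, 3, 4, 5, 6, 7, 8, 10, 11, 12, 13, 14]

(s=1,f=2) a[fast]=3≠a[slow]=2 write a[2]=3 → slow++,fast++
(s=2,f=3) a[fast]=3=a[slow] dup → fast++
(s=2,f=4) a[fast]=4≠a[slow]=3 write a[3]=4 → slow++,fast++
(s=3,f=5) a[fast]=5≠a[slow]=4 write a[4]=5 → slow++,fast++
(s=4,f=6) a[fast]=6≠a[slow]=5 write a[5]=6 → slow++,fast++
(s=5,f=7) a[fast]=7≠a[slow]=6 write a[6]=7 → slow++,fast++
(s=6,f=8) a[fast]=8≠a[slow]=7 write a[7]=8 → slow++,fast++
(s=7,f=9) a[fast]=10≠a[slow]=8 write a[8]=10 → slow++,fast++
(s=8,f=10) a[fast]=11≠a[slow]=10 write a[9]=11 → slow++,fast++
(s=9,f=11) a[fast]=12≠a[slow]=11 write a[10]=12 → slow++,fast++
(s=10,f=12) a[fast]=12=a[slow] dup → fast++
(s=10,f=13) a[fast]=13≠a[slow]=12 write a[11]=13 → slow++,fast++
(s=11,f=14) a[fast]=14≠a[slow]=13 write a[12]=14 → slow++,fast++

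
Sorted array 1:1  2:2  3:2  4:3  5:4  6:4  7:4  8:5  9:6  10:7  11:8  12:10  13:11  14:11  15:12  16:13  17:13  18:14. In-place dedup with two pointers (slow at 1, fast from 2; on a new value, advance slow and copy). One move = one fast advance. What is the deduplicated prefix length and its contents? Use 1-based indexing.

length 13; prefix = [1, 2, 3, 4, 5, 6, 7, 8, 10, 11, 12, 13, 14]

slow=1 fast=2: a[fast]=2≠a[slow]=1 write a[2]=2, slow++,fast++
slow=2 fast=3: a[fast]=2=a[slow] dup, fast++
slow=2 fast=4: a[fast]=3≠a[slow]=2 write a[3]=3, slow++,fast++
slow=3 fast=5: a[fast]=4≠a[slow]=3 write a[4]=4, slow++,fast++
slow=4 fast=6: a[fast]=4=a[slow] dup, fast++
slow=4 fast=7: a[fast]=4=a[slow] dup, fast++
slow=4 fast=8: a[fast]=5≠a[slow]=4 write a[5]=5, slow++,fast++
slow=5 fast=9: a[fast]=6≠a[slow]=5 write a[6]=6, slow++,fast++
slow=6 fast=10: a[fast]=7≠a[slow]=6 write a[7]=7, slow++,fast++
slow=7 fast=11: a[fast]=8≠a[slow]=7 write a[8]=8, slow++,fast++
slow=8 fast=12: a[fast]=10≠a[slow]=8 write a[9]=10, slow++,fast++
slow=9 fast=13: a[fast]=11≠a[slow]=10 write a[10]=11, slow++,fast++
slow=10 fast=14: a[fast]=11=a[slow] dup, fast++
slow=10 fast=15: a[fast]=12≠a[slow]=11 write a[11]=12, slow++,fast++
slow=11 fast=16: a[fast]=13≠a[slow]=12 write a[12]=13, slow++,fast++
slow=12 fast=17: a[fast]=13=a[slow] dup, fast++
slow=12 fast=18: a[fast]=14≠a[slow]=13 write a[13]=14, slow++,fast++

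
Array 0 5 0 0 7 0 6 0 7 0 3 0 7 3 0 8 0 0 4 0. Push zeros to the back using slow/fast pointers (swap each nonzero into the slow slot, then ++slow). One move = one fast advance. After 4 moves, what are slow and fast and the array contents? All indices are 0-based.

slow=1, fast=4, a=[5, 0, 0, 0, 7, 0, 6, 0, 7, 0, 3, 0, 7, 3, 0, 8, 0, 0, 4, 0]

slow=0 fast=0: a[fast]=0, fast++
slow=0 fast=1: a[fast]=5≠0 swap→a[0]=5, slow++,fast++
slow=1 fast=2: a[fast]=0, fast++
slow=1 fast=3: a[fast]=0, fast++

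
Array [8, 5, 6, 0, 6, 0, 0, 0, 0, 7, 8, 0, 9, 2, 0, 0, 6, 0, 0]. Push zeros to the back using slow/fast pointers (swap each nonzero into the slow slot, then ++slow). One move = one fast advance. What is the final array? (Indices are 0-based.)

[8, 5, 6, 6, 7, 8, 9, 2, 6, 0, 0, 0, 0, 0, 0, 0, 0, 0, 0]

slow=0 fast=0: a[fast]=8≠0 swap→a[0]=8, slow++,fast++
slow=1 fast=1: a[fast]=5≠0 swap→a[1]=5, slow++,fast++
slow=2 fast=2: a[fast]=6≠0 swap→a[2]=6, slow++,fast++
slow=3 fast=3: a[fast]=0, fast++
slow=3 fast=4: a[fast]=6≠0 swap→a[3]=6, slow++,fast++
slow=4 fast=5: a[fast]=0, fast++
slow=4 fast=6: a[fast]=0, fast++
slow=4 fast=7: a[fast]=0, fast++
slow=4 fast=8: a[fast]=0, fast++
slow=4 fast=9: a[fast]=7≠0 swap→a[4]=7, slow++,fast++
slow=5 fast=10: a[fast]=8≠0 swap→a[5]=8, slow++,fast++
slow=6 fast=11: a[fast]=0, fast++
slow=6 fast=12: a[fast]=9≠0 swap→a[6]=9, slow++,fast++
slow=7 fast=13: a[fast]=2≠0 swap→a[7]=2, slow++,fast++
slow=8 fast=14: a[fast]=0, fast++
slow=8 fast=15: a[fast]=0, fast++
slow=8 fast=16: a[fast]=6≠0 swap→a[8]=6, slow++,fast++
slow=9 fast=17: a[fast]=0, fast++
slow=9 fast=18: a[fast]=0, fast++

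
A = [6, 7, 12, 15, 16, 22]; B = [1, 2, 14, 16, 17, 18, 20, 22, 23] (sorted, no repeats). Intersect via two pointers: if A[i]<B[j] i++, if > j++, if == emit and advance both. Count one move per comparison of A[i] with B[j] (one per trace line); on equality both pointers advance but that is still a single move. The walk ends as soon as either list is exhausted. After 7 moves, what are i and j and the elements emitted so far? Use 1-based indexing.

[i=1,j=1] 6>1 → j++
[i=1,j=2] 6>2 → j++
[i=1,j=3] 6<14 → i++
[i=2,j=3] 7<14 → i++
[i=3,j=3] 12<14 → i++
[i=4,j=3] 15>14 → j++
[i=4,j=4] 15<16 → i++

i=5, j=4, emitted=[]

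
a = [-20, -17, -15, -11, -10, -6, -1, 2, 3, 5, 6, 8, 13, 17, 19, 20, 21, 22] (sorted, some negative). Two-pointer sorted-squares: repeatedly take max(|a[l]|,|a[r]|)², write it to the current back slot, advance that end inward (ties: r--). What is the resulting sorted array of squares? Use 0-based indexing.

l=0 r=17: |-20|<=|22| out[17]=484, r--
l=0 r=16: |-20|<=|21| out[16]=441, r--
l=0 r=15: |-20|<=|20| out[15]=400, r--
l=0 r=14: |-20|>|19| out[14]=400, l++
l=1 r=14: |-17|<=|19| out[13]=361, r--
l=1 r=13: |-17|<=|17| out[12]=289, r--
l=1 r=12: |-17|>|13| out[11]=289, l++
l=2 r=12: |-15|>|13| out[10]=225, l++
l=3 r=12: |-11|<=|13| out[9]=169, r--
l=3 r=11: |-11|>|8| out[8]=121, l++
l=4 r=11: |-10|>|8| out[7]=100, l++
l=5 r=11: |-6|<=|8| out[6]=64, r--
l=5 r=10: |-6|<=|6| out[5]=36, r--
l=5 r=9: |-6|>|5| out[4]=36, l++
l=6 r=9: |-1|<=|5| out[3]=25, r--
l=6 r=8: |-1|<=|3| out[2]=9, r--
l=6 r=7: |-1|<=|2| out[1]=4, r--
l=6 r=6: |-1|<=|-1| out[0]=1, r--

[1, 4, 9, 25, 36, 36, 64, 100, 121, 169, 225, 289, 289, 361, 400, 400, 441, 484]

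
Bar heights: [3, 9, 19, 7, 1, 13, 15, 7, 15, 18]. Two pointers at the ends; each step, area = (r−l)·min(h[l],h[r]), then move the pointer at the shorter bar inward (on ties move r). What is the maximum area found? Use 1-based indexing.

[1,10] min(3,18)*9=27 best=27 * → l++
[2,10] min(9,18)*8=72 best=72 * → l++
[3,10] min(19,18)*7=126 best=126 * → r--
[3,9] min(19,15)*6=90 best=126 → r--
[3,8] min(19,7)*5=35 best=126 → r--
[3,7] min(19,15)*4=60 best=126 → r--
[3,6] min(19,13)*3=39 best=126 → r--
[3,5] min(19,1)*2=2 best=126 → r--
[3,4] min(19,7)*1=7 best=126 → r--

max area = 126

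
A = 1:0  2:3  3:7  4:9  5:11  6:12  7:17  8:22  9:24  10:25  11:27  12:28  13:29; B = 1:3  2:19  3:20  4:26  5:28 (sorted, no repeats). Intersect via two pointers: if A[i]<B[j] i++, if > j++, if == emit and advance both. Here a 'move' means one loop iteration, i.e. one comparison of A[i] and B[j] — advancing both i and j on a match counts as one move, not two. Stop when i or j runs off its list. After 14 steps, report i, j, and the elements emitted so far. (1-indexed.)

i=1 j=1: 0<3, i++
i=2 j=1: 3==3 emit, i++,j++
i=3 j=2: 7<19, i++
i=4 j=2: 9<19, i++
i=5 j=2: 11<19, i++
i=6 j=2: 12<19, i++
i=7 j=2: 17<19, i++
i=8 j=2: 22>19, j++
i=8 j=3: 22>20, j++
i=8 j=4: 22<26, i++
i=9 j=4: 24<26, i++
i=10 j=4: 25<26, i++
i=11 j=4: 27>26, j++
i=11 j=5: 27<28, i++

i=12, j=5, emitted=[3]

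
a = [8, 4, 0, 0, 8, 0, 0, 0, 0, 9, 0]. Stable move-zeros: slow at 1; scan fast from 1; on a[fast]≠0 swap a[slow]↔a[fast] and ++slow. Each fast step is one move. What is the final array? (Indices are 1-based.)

slow=1 fast=1: a[fast]=8≠0 swap→a[1]=8, slow++,fast++
slow=2 fast=2: a[fast]=4≠0 swap→a[2]=4, slow++,fast++
slow=3 fast=3: a[fast]=0, fast++
slow=3 fast=4: a[fast]=0, fast++
slow=3 fast=5: a[fast]=8≠0 swap→a[3]=8, slow++,fast++
slow=4 fast=6: a[fast]=0, fast++
slow=4 fast=7: a[fast]=0, fast++
slow=4 fast=8: a[fast]=0, fast++
slow=4 fast=9: a[fast]=0, fast++
slow=4 fast=10: a[fast]=9≠0 swap→a[4]=9, slow++,fast++
slow=5 fast=11: a[fast]=0, fast++

[8, 4, 8, 9, 0, 0, 0, 0, 0, 0, 0]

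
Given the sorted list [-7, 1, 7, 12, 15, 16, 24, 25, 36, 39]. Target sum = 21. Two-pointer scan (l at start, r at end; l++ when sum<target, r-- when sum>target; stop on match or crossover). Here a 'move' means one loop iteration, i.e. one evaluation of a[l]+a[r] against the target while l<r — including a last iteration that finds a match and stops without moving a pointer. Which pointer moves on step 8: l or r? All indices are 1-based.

[1,10] -7+39=32 >21 → r--
[1,9] -7+36=29 >21 → r--
[1,8] -7+25=18 <21 → l++
[2,8] 1+25=26 >21 → r--
[2,7] 1+24=25 >21 → r--
[2,6] 1+16=17 <21 → l++
[3,6] 7+16=23 >21 → r--
[3,5] 7+15=22 >21 → r--

r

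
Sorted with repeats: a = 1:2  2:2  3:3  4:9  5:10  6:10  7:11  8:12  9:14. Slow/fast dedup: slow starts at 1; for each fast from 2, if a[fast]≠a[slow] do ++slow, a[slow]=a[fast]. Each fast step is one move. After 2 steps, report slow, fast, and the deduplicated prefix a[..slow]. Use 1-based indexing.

(s=1,f=2) a[fast]=2=a[slow] dup → fast++
(s=1,f=3) a[fast]=3≠a[slow]=2 write a[2]=3 → slow++,fast++

slow=2, fast=4, prefix=[2, 3]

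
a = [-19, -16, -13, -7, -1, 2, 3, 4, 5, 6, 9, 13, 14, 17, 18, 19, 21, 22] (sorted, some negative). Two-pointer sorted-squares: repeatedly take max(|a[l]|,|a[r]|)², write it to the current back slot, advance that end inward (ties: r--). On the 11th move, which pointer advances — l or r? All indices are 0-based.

[0,17] |-19|<=|22| out[17]=484 → r--
[0,16] |-19|<=|21| out[16]=441 → r--
[0,15] |-19|<=|19| out[15]=361 → r--
[0,14] |-19|>|18| out[14]=361 → l++
[1,14] |-16|<=|18| out[13]=324 → r--
[1,13] |-16|<=|17| out[12]=289 → r--
[1,12] |-16|>|14| out[11]=256 → l++
[2,12] |-13|<=|14| out[10]=196 → r--
[2,11] |-13|<=|13| out[9]=169 → r--
[2,10] |-13|>|9| out[8]=169 → l++
[3,10] |-7|<=|9| out[7]=81 → r--

r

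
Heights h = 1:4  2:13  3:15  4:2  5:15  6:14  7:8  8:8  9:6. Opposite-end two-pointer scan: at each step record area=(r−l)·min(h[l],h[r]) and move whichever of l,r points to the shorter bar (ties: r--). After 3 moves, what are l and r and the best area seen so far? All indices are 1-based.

l=1 r=9: min(4,6)*8=32 best=32 *, l++
l=2 r=9: min(13,6)*7=42 best=42 *, r--
l=2 r=8: min(13,8)*6=48 best=48 *, r--

l=2, r=7, best area=48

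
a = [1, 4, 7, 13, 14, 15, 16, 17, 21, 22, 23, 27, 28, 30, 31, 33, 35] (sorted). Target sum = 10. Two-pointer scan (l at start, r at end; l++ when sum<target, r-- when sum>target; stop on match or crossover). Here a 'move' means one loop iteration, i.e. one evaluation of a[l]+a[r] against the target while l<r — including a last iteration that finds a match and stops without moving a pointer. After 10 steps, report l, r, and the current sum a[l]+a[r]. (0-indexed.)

l=0 r=16: 1+35=36 >10, r--
l=0 r=15: 1+33=34 >10, r--
l=0 r=14: 1+31=32 >10, r--
l=0 r=13: 1+30=31 >10, r--
l=0 r=12: 1+28=29 >10, r--
l=0 r=11: 1+27=28 >10, r--
l=0 r=10: 1+23=24 >10, r--
l=0 r=9: 1+22=23 >10, r--
l=0 r=8: 1+21=22 >10, r--
l=0 r=7: 1+17=18 >10, r--

l=0, r=6, sum=17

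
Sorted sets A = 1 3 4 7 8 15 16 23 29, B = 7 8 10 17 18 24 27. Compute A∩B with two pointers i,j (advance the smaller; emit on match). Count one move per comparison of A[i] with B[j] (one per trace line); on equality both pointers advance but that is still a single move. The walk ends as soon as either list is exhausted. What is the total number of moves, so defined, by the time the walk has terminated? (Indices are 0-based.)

i=0 j=0: 1<7, i++
i=1 j=0: 3<7, i++
i=2 j=0: 4<7, i++
i=3 j=0: 7==7 emit, i++,j++
i=4 j=1: 8==8 emit, i++,j++
i=5 j=2: 15>10, j++
i=5 j=3: 15<17, i++
i=6 j=3: 16<17, i++
i=7 j=3: 23>17, j++
i=7 j=4: 23>18, j++
i=7 j=5: 23<24, i++
i=8 j=5: 29>24, j++
i=8 j=6: 29>27, j++

13 moves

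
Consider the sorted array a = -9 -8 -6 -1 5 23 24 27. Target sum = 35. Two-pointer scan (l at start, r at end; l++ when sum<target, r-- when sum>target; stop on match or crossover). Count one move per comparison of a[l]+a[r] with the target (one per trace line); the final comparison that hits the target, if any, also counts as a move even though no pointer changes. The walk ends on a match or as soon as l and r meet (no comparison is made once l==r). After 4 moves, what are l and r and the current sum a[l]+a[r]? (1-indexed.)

l=1 r=8: -9+27=18 <35, l++
l=2 r=8: -8+27=19 <35, l++
l=3 r=8: -6+27=21 <35, l++
l=4 r=8: -1+27=26 <35, l++

l=5, r=8, sum=32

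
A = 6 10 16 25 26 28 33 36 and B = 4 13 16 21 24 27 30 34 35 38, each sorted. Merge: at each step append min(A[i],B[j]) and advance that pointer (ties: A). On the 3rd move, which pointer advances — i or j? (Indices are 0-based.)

i

[i=0,j=0] A[i]=6>B[j]=4 take 4 → j++
[i=0,j=1] A[i]=6<=B[j]=13 take 6 → i++
[i=1,j=1] A[i]=10<=B[j]=13 take 10 → i++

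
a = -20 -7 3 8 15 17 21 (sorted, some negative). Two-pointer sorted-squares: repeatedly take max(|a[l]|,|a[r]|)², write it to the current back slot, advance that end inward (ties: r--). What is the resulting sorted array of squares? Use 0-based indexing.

l=0 r=6: |-20|<=|21| out[6]=441, r--
l=0 r=5: |-20|>|17| out[5]=400, l++
l=1 r=5: |-7|<=|17| out[4]=289, r--
l=1 r=4: |-7|<=|15| out[3]=225, r--
l=1 r=3: |-7|<=|8| out[2]=64, r--
l=1 r=2: |-7|>|3| out[1]=49, l++
l=2 r=2: |3|<=|3| out[0]=9, r--

[9, 49, 64, 225, 289, 400, 441]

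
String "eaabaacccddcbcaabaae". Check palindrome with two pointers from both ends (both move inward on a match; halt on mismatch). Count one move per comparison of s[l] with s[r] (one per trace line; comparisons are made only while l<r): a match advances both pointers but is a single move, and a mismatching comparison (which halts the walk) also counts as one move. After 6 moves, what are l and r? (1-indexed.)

l=7, r=14

l=1 r=20: 'e'=='e', l++,r--
l=2 r=19: 'a'=='a', l++,r--
l=3 r=18: 'a'=='a', l++,r--
l=4 r=17: 'b'=='b', l++,r--
l=5 r=16: 'a'=='a', l++,r--
l=6 r=15: 'a'=='a', l++,r--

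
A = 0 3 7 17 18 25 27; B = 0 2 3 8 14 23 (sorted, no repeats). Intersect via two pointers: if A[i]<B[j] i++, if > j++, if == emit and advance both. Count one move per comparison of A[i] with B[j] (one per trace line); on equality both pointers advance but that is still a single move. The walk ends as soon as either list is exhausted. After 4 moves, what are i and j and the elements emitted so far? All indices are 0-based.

i=0 j=0: 0==0 emit, i++,j++
i=1 j=1: 3>2, j++
i=1 j=2: 3==3 emit, i++,j++
i=2 j=3: 7<8, i++

i=3, j=3, emitted=[0, 3]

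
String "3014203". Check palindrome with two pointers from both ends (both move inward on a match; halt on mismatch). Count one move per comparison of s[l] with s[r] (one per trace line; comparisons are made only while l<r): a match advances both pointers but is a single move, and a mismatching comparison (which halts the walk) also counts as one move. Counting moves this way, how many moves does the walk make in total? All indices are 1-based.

3 moves

[1,7] '3'=='3' → l++,r--
[2,6] '0'=='0' → l++,r--
[3,5] '1'!='2' → stop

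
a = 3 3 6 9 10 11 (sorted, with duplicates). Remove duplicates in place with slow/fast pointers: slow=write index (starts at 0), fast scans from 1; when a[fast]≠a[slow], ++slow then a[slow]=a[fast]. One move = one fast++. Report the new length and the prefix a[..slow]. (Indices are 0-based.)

slow=0 fast=1: a[fast]=3=a[slow] dup, fast++
slow=0 fast=2: a[fast]=6≠a[slow]=3 write a[1]=6, slow++,fast++
slow=1 fast=3: a[fast]=9≠a[slow]=6 write a[2]=9, slow++,fast++
slow=2 fast=4: a[fast]=10≠a[slow]=9 write a[3]=10, slow++,fast++
slow=3 fast=5: a[fast]=11≠a[slow]=10 write a[4]=11, slow++,fast++

length 5; prefix = [3, 6, 9, 10, 11]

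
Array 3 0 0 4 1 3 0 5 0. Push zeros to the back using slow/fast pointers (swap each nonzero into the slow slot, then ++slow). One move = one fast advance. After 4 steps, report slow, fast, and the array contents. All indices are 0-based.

(s=0,f=0) a[fast]=3≠0 swap→a[0]=3 → slow++,fast++
(s=1,f=1) a[fast]=0 → fast++
(s=1,f=2) a[fast]=0 → fast++
(s=1,f=3) a[fast]=4≠0 swap→a[1]=4 → slow++,fast++

slow=2, fast=4, a=[3, 4, 0, 0, 1, 3, 0, 5, 0]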